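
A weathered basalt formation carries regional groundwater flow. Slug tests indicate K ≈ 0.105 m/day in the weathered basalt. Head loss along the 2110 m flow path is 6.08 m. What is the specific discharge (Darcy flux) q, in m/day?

0.000303

Hydraulic gradient i = Δh / L = 6.08 / 2110 = 0.002882.
Specific discharge q = K · i = 0.1050 × 0.002882 = 0.0003026 m/day.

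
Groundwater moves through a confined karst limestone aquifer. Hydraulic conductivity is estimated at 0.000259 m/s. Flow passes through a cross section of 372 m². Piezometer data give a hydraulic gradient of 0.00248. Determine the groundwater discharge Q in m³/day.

Convert K: 0.000259 m/s × 86400 = 22.38 m/day.
Hydraulic gradient i = 0.00248.
Darcy's law: Q = K · A · i = 22.38 × 372.0 × 0.002480 = 20.64 m³/day.

20.6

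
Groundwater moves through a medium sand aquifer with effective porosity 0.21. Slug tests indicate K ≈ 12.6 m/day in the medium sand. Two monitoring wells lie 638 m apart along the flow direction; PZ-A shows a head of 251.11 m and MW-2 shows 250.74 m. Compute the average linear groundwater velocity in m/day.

0.0348

Hydraulic gradient i = (251.11 − 250.74) / 638 = 0.37 / 638 = 0.0005799.
Darcy flux q = K · i = 12.60 × 0.0005799 = 0.007307 m/day.
Seepage velocity v = q / n_e = 0.007307 / 0.21 = 0.03480 m/day.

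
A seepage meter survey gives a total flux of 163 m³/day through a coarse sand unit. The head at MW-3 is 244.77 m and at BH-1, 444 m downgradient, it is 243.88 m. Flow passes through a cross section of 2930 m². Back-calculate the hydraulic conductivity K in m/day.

27.8

Hydraulic gradient i = (244.77 − 243.88) / 444 = 0.89 / 444 = 0.002005.
From Q = K·A·i, K = Q / (A·i) = 163 / (2930 × 0.002005) = 27.75 m/day.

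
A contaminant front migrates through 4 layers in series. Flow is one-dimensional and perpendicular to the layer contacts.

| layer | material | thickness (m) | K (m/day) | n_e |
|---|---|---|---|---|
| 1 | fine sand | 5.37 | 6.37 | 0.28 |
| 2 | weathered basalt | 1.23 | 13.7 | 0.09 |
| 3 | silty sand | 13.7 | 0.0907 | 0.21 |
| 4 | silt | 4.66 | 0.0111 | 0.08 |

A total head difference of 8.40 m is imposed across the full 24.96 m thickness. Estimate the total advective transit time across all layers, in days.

331

With flow normal to the layers, continuity requires the same specific discharge q through every layer.
Σ(b_i/K_i) = 5.37/6.37 + 1.23/13.7 + 13.7/0.0907 + 4.66/0.0111 = 571.8 d.
q = Δh / Σ(b_i/K_i) = 8.40 / 571.8 = 0.01469 m/day.
In each layer the seepage velocity is v_i = q/n_i, so the layer transit time is t_i = b_i·n_i / q:
  layer 1 (fine sand): t_1 = 5.37 × 0.28 / 0.01469 = 102.4 d
  layer 2 (weathered basalt): t_2 = 1.23 × 0.09 / 0.01469 = 7.536 d
  layer 3 (silty sand): t_3 = 13.7 × 0.21 / 0.01469 = 195.8 d
  layer 4 (silt): t_4 = 4.66 × 0.08 / 0.01469 = 25.38 d
Total t = Σ t_i = 331.1 days.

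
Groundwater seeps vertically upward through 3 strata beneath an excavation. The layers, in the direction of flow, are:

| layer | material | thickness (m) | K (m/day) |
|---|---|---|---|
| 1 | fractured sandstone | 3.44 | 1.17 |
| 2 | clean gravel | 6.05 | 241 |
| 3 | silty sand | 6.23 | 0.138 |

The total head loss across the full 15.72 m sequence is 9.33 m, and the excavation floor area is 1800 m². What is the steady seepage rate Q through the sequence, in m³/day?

349

Flow is perpendicular to layering, so the layers act in series and the equivalent K is the thickness-weighted harmonic mean.
Total thickness L = 3.44 + 6.05 + 6.23 = 15.72 m.
Σ(b_i/K_i) = 3.44/1.17 + 6.05/241 + 6.23/0.138 = 48.11 d.
K_eq = L / Σ(b_i/K_i) = 15.72 / 48.11 = 0.3267 m/day.
Q = K_eq · A · (Δh/L) = 0.3267 × 1800 × (9.33/15.72) = 349.1 m³/day.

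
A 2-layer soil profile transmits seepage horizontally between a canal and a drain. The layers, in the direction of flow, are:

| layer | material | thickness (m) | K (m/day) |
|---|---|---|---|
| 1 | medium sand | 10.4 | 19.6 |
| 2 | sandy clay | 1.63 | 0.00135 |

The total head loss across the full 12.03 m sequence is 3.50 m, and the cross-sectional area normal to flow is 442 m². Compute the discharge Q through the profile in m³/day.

Flow is perpendicular to layering, so the layers act in series and the equivalent K is the thickness-weighted harmonic mean.
Total thickness L = 10.4 + 1.63 = 12.03 m.
Σ(b_i/K_i) = 10.4/19.6 + 1.63/0.00135 = 1208 d.
K_eq = L / Σ(b_i/K_i) = 12.03 / 1208 = 0.009959 m/day.
Q = K_eq · A · (Δh/L) = 0.009959 × 442 × (3.50/12.03) = 1.281 m³/day.

1.28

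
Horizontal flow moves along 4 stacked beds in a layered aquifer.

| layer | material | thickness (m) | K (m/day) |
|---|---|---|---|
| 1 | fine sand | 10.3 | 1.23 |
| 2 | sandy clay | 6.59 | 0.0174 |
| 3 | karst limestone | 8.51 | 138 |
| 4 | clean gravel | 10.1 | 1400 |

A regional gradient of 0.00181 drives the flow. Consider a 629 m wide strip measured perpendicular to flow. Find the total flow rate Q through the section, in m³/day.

17400

Flow is parallel to layering, so each bed carries its own Darcy discharge and the transmissivities add.
Σ(K_i·b_i) = 1.23×10.3 + 0.0174×6.59 + 138×8.51 + 1400×10.1 = 15327 m²/day.
Hydraulic gradient i = 0.00181.
Q = Σ(K_i·b_i) · W · i = 15327 × 629 × 0.001810 = 17450 m³/day.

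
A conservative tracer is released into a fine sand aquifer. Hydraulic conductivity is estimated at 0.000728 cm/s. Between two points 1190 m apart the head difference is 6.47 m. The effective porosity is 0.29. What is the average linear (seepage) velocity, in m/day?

0.0118

Convert K: 0.000728 cm/s × 864 = 0.6290 m/day.
Hydraulic gradient i = Δh / L = 6.47 / 1190 = 0.005437.
Darcy flux q = K · i = 0.6290 × 0.005437 = 0.003420 m/day.
Seepage velocity v = q / n_e = 0.003420 / 0.29 = 0.01179 m/day.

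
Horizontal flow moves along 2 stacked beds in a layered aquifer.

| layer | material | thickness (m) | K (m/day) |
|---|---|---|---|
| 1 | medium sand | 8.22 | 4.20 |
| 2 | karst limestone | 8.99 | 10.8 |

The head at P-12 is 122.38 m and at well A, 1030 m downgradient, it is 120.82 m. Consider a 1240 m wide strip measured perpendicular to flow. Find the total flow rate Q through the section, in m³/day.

247

Flow is parallel to layering, so each bed carries its own Darcy discharge and the transmissivities add.
Σ(K_i·b_i) = 4.20×8.22 + 10.8×8.99 = 131.6 m²/day.
Hydraulic gradient i = (122.38 − 120.82) / 1030 = 1.56 / 1030 = 0.001515.
Q = Σ(K_i·b_i) · W · i = 131.6 × 1240 × 0.001515 = 247.2 m³/day.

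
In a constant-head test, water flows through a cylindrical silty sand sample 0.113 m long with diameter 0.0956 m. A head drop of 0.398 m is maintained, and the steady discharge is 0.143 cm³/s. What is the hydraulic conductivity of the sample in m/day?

Cross-sectional area A = π·(d/2)² = π × (0.0956/2)² = 0.007178 m².
Convert discharge: 0.143 cm³/s = 1.430e-07 m³/s.
Darcy's law rearranged: K = Q·L / (A·Δh) = 1.430e-07 × 0.113 / (0.007178 × 0.398) = 5.656e-06 m/s = 0.4887 m/day.

0.489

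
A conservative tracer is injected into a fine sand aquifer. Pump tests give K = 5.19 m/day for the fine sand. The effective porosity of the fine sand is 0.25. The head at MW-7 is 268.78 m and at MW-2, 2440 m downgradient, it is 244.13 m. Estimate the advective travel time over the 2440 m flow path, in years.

Hydraulic gradient i = (268.78 − 244.13) / 2440 = 24.65 / 2440 = 0.01010.
Darcy flux q = K · i = 5.190 × 0.01010 = 0.05243 m/day.
Seepage velocity v = q / n_e = 0.05243 / 0.25 = 0.2097 m/day.
Travel time t = L / v = 2440 / 0.2097 = 11634 days = 31.85 years.

31.9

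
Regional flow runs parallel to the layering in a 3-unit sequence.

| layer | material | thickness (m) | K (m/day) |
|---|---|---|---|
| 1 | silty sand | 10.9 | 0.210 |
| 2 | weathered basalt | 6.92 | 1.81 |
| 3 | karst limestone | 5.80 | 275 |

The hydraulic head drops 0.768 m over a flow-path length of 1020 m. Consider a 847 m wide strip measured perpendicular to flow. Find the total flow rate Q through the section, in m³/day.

Flow is parallel to layering, so each bed carries its own Darcy discharge and the transmissivities add.
Σ(K_i·b_i) = 0.210×10.9 + 1.81×6.92 + 275×5.80 = 1610 m²/day.
Hydraulic gradient i = Δh / L = 0.768 / 1020 = 0.0007529.
Q = Σ(K_i·b_i) · W · i = 1610 × 847 × 0.0007529 = 1027 m³/day.

1030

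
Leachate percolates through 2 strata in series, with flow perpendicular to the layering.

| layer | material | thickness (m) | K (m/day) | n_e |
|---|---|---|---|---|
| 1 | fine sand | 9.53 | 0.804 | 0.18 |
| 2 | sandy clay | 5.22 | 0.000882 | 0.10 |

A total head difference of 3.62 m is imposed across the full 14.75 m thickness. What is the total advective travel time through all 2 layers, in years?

10.0

With flow normal to the layers, continuity requires the same specific discharge q through every layer.
Σ(b_i/K_i) = 9.53/0.804 + 5.22/0.000882 = 5930 d.
q = Δh / Σ(b_i/K_i) = 3.62 / 5930 = 0.0006104 m/day.
In each layer the seepage velocity is v_i = q/n_i, so the layer transit time is t_i = b_i·n_i / q:
  layer 1 (fine sand): t_1 = 9.53 × 0.18 / 0.0006104 = 2810 d
  layer 2 (sandy clay): t_2 = 5.22 × 0.10 / 0.0006104 = 855.1 d
Total t = Σ t_i = 3665 days = 10.03 years.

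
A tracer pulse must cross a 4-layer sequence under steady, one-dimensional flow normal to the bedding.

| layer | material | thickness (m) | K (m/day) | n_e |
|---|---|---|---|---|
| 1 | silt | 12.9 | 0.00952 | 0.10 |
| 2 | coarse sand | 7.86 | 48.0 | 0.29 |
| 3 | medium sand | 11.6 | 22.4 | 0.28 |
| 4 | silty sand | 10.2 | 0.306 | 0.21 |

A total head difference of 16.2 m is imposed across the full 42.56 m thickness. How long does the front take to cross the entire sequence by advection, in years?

2.10

With flow normal to the layers, continuity requires the same specific discharge q through every layer.
Σ(b_i/K_i) = 12.9/0.00952 + 7.86/48.0 + 11.6/22.4 + 10.2/0.306 = 1389 d.
q = Δh / Σ(b_i/K_i) = 16.2 / 1389 = 0.01166 m/day.
In each layer the seepage velocity is v_i = q/n_i, so the layer transit time is t_i = b_i·n_i / q:
  layer 1 (silt): t_1 = 12.9 × 0.10 / 0.01166 = 110.6 d
  layer 2 (coarse sand): t_2 = 7.86 × 0.29 / 0.01166 = 195.4 d
  layer 3 (medium sand): t_3 = 11.6 × 0.28 / 0.01166 = 278.5 d
  layer 4 (silty sand): t_4 = 10.2 × 0.21 / 0.01166 = 183.7 d
Total t = Σ t_i = 768.2 days = 2.103 years.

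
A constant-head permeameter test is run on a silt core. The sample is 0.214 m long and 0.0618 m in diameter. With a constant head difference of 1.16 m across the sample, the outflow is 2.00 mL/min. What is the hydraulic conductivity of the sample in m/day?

Cross-sectional area A = π·(d/2)² = π × (0.0618/2)² = 0.003000 m².
Convert discharge: 2.00 mL/min = 3.333e-08 m³/s.
Darcy's law rearranged: K = Q·L / (A·Δh) = 3.333e-08 × 0.214 / (0.003000 × 1.16) = 2.050e-06 m/s = 0.1771 m/day.

0.177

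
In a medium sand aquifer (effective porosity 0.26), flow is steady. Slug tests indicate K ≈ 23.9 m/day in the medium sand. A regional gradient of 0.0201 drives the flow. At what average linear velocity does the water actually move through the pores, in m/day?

1.85

Hydraulic gradient i = 0.0201.
Darcy flux q = K · i = 23.90 × 0.02010 = 0.4804 m/day.
Seepage velocity v = q / n_e = 0.4804 / 0.26 = 1.848 m/day.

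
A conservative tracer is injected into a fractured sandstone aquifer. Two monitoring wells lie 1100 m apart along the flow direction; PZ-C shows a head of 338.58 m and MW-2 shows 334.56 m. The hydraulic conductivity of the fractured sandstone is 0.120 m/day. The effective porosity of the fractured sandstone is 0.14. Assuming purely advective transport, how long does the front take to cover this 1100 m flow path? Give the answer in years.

Hydraulic gradient i = (338.58 − 334.56) / 1100 = 4.02 / 1100 = 0.003655.
Darcy flux q = K · i = 0.1200 × 0.003655 = 0.0004385 m/day.
Seepage velocity v = q / n_e = 0.0004385 / 0.14 = 0.003132 m/day.
Travel time t = L / v = 1100 / 0.003132 = 3.512e+05 days = 961.4 years.

961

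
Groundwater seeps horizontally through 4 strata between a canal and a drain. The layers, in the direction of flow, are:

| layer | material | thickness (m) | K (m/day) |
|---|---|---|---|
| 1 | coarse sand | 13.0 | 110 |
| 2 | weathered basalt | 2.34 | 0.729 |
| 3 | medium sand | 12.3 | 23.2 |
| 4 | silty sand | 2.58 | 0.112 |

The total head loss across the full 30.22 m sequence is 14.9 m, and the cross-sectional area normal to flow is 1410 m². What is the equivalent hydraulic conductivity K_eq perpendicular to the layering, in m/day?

1.12

Flow is perpendicular to layering, so the layers act in series and the equivalent K is the thickness-weighted harmonic mean.
Total thickness L = 13.0 + 2.34 + 12.3 + 2.58 = 30.22 m.
Σ(b_i/K_i) = 13.0/110 + 2.34/0.729 + 12.3/23.2 + 2.58/0.112 = 26.89 d.
K_eq = L / Σ(b_i/K_i) = 30.22 / 26.89 = 1.124 m/day.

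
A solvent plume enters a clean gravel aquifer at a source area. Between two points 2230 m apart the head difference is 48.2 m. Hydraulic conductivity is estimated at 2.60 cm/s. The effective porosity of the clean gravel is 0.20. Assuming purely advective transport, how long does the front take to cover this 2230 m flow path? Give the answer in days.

9.19

Convert K: 2.60 cm/s × 864 = 2246 m/day.
Hydraulic gradient i = Δh / L = 48.2 / 2230 = 0.02161.
Darcy flux q = K · i = 2246 × 0.02161 = 48.55 m/day.
Seepage velocity v = q / n_e = 48.55 / 0.20 = 242.8 m/day.
Travel time t = L / v = 2230 / 242.8 = 9.186 days.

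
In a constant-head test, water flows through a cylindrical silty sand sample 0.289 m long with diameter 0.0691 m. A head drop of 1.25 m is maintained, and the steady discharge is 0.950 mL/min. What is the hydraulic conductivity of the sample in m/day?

Cross-sectional area A = π·(d/2)² = π × (0.0691/2)² = 0.003750 m².
Convert discharge: 0.950 mL/min = 1.583e-08 m³/s.
Darcy's law rearranged: K = Q·L / (A·Δh) = 1.583e-08 × 0.289 / (0.003750 × 1.25) = 9.761e-07 m/s = 0.08434 m/day.

0.0843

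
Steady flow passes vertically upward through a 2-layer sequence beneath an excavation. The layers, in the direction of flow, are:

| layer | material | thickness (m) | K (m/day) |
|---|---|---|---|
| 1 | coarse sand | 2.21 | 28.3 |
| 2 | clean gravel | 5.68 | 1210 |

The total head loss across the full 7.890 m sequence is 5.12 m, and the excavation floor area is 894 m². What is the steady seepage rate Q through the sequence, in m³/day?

Flow is perpendicular to layering, so the layers act in series and the equivalent K is the thickness-weighted harmonic mean.
Total thickness L = 2.21 + 5.68 = 7.890 m.
Σ(b_i/K_i) = 2.21/28.3 + 5.68/1210 = 0.08279 d.
K_eq = L / Σ(b_i/K_i) = 7.890 / 0.08279 = 95.31 m/day.
Q = K_eq · A · (Δh/L) = 95.31 × 894 × (5.12/7.890) = 55290 m³/day.

55300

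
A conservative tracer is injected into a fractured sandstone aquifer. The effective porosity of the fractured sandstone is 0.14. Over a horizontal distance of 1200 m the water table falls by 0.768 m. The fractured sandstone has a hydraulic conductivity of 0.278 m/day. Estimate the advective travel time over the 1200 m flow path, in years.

2590

Hydraulic gradient i = Δh / L = 0.768 / 1200 = 0.0006400.
Darcy flux q = K · i = 0.2780 × 0.0006400 = 0.0001779 m/day.
Seepage velocity v = q / n_e = 0.0001779 / 0.14 = 0.001271 m/day.
Travel time t = L / v = 1200 / 0.001271 = 9.442e+05 days = 2585 years.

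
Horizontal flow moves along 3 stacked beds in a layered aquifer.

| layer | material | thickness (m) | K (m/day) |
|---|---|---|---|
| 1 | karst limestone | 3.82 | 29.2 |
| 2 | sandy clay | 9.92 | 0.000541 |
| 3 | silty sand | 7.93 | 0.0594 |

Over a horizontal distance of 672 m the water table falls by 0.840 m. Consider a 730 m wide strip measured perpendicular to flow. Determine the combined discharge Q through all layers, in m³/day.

Flow is parallel to layering, so each bed carries its own Darcy discharge and the transmissivities add.
Σ(K_i·b_i) = 29.2×3.82 + 0.000541×9.92 + 0.0594×7.93 = 112.0 m²/day.
Hydraulic gradient i = Δh / L = 0.840 / 672 = 0.001250.
Q = Σ(K_i·b_i) · W · i = 112.0 × 730 × 0.001250 = 102.2 m³/day.

102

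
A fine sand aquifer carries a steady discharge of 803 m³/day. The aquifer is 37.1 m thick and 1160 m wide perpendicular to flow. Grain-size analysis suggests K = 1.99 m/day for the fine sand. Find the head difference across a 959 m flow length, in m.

Cross-sectional area A = 1160 × 37.1 = 43036 m².
From Q = K·A·i, i = Q / (K·A) = 803 / (1.990 × 43036) = 0.009376.
Head loss Δh = i · L = 0.009376 × 959 = 8.992 m.

8.99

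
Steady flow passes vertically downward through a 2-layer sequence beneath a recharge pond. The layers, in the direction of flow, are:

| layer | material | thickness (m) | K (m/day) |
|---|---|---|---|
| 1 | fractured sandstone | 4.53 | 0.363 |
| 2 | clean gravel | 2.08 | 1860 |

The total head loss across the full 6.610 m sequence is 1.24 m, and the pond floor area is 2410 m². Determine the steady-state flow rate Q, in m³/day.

Flow is perpendicular to layering, so the layers act in series and the equivalent K is the thickness-weighted harmonic mean.
Total thickness L = 4.53 + 2.08 = 6.610 m.
Σ(b_i/K_i) = 4.53/0.363 + 2.08/1860 = 12.48 d.
K_eq = L / Σ(b_i/K_i) = 6.610 / 12.48 = 0.5296 m/day.
Q = K_eq · A · (Δh/L) = 0.5296 × 2410 × (1.24/6.610) = 239.4 m³/day.

239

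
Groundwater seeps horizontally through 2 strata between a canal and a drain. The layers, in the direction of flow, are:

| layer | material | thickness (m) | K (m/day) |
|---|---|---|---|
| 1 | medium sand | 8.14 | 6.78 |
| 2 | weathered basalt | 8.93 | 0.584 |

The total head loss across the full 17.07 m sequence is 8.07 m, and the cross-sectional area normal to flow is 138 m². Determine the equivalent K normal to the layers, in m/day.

1.04

Flow is perpendicular to layering, so the layers act in series and the equivalent K is the thickness-weighted harmonic mean.
Total thickness L = 8.14 + 8.93 = 17.07 m.
Σ(b_i/K_i) = 8.14/6.78 + 8.93/0.584 = 16.49 d.
K_eq = L / Σ(b_i/K_i) = 17.07 / 16.49 = 1.035 m/day.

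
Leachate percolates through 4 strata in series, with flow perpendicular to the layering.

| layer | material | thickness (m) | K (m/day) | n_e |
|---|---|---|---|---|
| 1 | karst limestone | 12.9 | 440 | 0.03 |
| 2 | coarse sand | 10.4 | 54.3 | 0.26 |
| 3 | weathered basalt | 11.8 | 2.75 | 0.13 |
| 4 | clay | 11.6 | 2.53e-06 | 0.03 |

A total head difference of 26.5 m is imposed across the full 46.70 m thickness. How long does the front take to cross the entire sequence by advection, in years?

2360

With flow normal to the layers, continuity requires the same specific discharge q through every layer.
Σ(b_i/K_i) = 12.9/440 + 10.4/54.3 + 11.8/2.75 + 11.6/2.53e-06 = 4.585e+06 d.
q = Δh / Σ(b_i/K_i) = 26.5 / 4.585e+06 = 5.780e-06 m/day.
In each layer the seepage velocity is v_i = q/n_i, so the layer transit time is t_i = b_i·n_i / q:
  layer 1 (karst limestone): t_1 = 12.9 × 0.03 / 5.780e-06 = 66958 d
  layer 2 (coarse sand): t_2 = 10.4 × 0.26 / 5.780e-06 = 4.678e+05 d
  layer 3 (weathered basalt): t_3 = 11.8 × 0.13 / 5.780e-06 = 2.654e+05 d
  layer 4 (clay): t_4 = 11.6 × 0.03 / 5.780e-06 = 60210 d
Total t = Σ t_i = 8.604e+05 days = 2356 years.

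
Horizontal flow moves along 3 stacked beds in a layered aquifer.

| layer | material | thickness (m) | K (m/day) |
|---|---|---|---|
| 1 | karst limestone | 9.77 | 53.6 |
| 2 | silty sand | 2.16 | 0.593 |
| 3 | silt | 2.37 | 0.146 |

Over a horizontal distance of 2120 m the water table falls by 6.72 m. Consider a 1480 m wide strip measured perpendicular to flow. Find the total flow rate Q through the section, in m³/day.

Flow is parallel to layering, so each bed carries its own Darcy discharge and the transmissivities add.
Σ(K_i·b_i) = 53.6×9.77 + 0.593×2.16 + 0.146×2.37 = 525.3 m²/day.
Hydraulic gradient i = Δh / L = 6.72 / 2120 = 0.003170.
Q = Σ(K_i·b_i) · W · i = 525.3 × 1480 × 0.003170 = 2464 m³/day.

2460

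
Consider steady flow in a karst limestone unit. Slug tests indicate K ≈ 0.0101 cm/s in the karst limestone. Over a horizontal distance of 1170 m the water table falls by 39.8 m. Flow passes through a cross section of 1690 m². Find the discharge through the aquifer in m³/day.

502

Convert K: 0.0101 cm/s × 864 = 8.726 m/day.
Hydraulic gradient i = Δh / L = 39.8 / 1170 = 0.03402.
Darcy's law: Q = K · A · i = 8.726 × 1690 × 0.03402 = 501.7 m³/day.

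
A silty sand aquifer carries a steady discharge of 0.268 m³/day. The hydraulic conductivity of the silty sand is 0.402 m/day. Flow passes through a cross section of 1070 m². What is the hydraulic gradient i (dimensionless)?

From Q = K·A·i, i = Q / (K·A) = 0.268 / (0.4020 × 1070) = 0.0006231.

0.000623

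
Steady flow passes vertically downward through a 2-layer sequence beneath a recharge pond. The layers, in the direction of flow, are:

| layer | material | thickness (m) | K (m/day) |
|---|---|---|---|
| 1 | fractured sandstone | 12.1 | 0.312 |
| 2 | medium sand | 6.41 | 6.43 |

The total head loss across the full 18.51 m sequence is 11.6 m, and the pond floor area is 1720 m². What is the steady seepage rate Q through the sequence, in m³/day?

502

Flow is perpendicular to layering, so the layers act in series and the equivalent K is the thickness-weighted harmonic mean.
Total thickness L = 12.1 + 6.41 = 18.51 m.
Σ(b_i/K_i) = 12.1/0.312 + 6.41/6.43 = 39.78 d.
K_eq = L / Σ(b_i/K_i) = 18.51 / 39.78 = 0.4653 m/day.
Q = K_eq · A · (Δh/L) = 0.4653 × 1720 × (11.6/18.51) = 501.6 m³/day.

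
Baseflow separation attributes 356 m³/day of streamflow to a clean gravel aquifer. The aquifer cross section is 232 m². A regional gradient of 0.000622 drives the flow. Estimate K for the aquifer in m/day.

2470

Hydraulic gradient i = 0.000622.
From Q = K·A·i, K = Q / (A·i) = 356 / (232.0 × 0.0006220) = 2467 m/day.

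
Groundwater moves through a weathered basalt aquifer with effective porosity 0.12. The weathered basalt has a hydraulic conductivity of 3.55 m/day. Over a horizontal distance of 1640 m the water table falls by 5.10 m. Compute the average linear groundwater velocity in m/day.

0.0920

Hydraulic gradient i = Δh / L = 5.10 / 1640 = 0.003110.
Darcy flux q = K · i = 3.550 × 0.003110 = 0.01104 m/day.
Seepage velocity v = q / n_e = 0.01104 / 0.12 = 0.09200 m/day.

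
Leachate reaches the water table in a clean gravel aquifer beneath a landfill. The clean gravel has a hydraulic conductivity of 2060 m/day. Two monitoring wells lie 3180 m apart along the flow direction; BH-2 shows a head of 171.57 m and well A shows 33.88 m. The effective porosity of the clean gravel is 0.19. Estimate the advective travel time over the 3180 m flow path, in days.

Hydraulic gradient i = (171.57 − 33.88) / 3180 = 137.69 / 3180 = 0.04330.
Darcy flux q = K · i = 2060 × 0.04330 = 89.20 m/day.
Seepage velocity v = q / n_e = 89.20 / 0.19 = 469.4 m/day.
Travel time t = L / v = 3180 / 469.4 = 6.774 days.

6.77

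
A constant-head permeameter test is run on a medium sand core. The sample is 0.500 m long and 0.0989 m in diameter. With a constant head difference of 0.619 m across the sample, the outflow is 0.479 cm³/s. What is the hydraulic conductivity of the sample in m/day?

4.35

Cross-sectional area A = π·(d/2)² = π × (0.0989/2)² = 0.007682 m².
Convert discharge: 0.479 cm³/s = 4.790e-07 m³/s.
Darcy's law rearranged: K = Q·L / (A·Δh) = 4.790e-07 × 0.500 / (0.007682 × 0.619) = 5.037e-05 m/s = 4.352 m/day.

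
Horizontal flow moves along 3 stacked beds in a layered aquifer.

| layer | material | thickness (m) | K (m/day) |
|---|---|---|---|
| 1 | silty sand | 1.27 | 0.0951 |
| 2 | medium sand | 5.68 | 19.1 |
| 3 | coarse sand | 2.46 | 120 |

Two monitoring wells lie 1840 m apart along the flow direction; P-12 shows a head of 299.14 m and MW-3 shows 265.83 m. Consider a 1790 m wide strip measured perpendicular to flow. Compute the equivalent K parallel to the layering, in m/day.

42.9

Flow is parallel to layering, so each bed carries its own Darcy discharge and the transmissivities add.
Σ(K_i·b_i) = 0.0951×1.27 + 19.1×5.68 + 120×2.46 = 403.8 m²/day.
Total thickness b = 9.410 m, so K_eq = Σ(K_i·b_i)/b = 42.91 m/day.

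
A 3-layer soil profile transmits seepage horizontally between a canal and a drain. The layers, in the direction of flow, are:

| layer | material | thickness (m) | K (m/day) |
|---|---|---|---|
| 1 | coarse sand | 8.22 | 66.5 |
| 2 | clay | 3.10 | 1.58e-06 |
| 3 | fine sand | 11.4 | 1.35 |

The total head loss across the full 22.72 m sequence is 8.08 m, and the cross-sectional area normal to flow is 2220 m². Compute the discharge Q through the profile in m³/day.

Flow is perpendicular to layering, so the layers act in series and the equivalent K is the thickness-weighted harmonic mean.
Total thickness L = 8.22 + 3.10 + 11.4 = 22.72 m.
Σ(b_i/K_i) = 8.22/66.5 + 3.10/1.58e-06 + 11.4/1.35 = 1.962e+06 d.
K_eq = L / Σ(b_i/K_i) = 22.72 / 1.962e+06 = 1.158e-05 m/day.
Q = K_eq · A · (Δh/L) = 1.158e-05 × 2220 × (8.08/22.72) = 0.009142 m³/day.

0.00914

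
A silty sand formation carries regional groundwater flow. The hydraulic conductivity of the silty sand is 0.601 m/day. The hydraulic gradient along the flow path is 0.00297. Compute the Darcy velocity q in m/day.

0.00178

Hydraulic gradient i = 0.00297.
Specific discharge q = K · i = 0.6010 × 0.002970 = 0.001785 m/day.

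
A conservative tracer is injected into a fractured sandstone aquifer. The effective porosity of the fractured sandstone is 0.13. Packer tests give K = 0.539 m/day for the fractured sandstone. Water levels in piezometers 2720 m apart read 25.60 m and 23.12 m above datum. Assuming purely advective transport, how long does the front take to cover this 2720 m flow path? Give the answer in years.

1970

Hydraulic gradient i = (25.60 − 23.12) / 2720 = 2.48 / 2720 = 0.0009118.
Darcy flux q = K · i = 0.5390 × 0.0009118 = 0.0004914 m/day.
Seepage velocity v = q / n_e = 0.0004914 / 0.13 = 0.003780 m/day.
Travel time t = L / v = 2720 / 0.003780 = 7.195e+05 days = 1970 years.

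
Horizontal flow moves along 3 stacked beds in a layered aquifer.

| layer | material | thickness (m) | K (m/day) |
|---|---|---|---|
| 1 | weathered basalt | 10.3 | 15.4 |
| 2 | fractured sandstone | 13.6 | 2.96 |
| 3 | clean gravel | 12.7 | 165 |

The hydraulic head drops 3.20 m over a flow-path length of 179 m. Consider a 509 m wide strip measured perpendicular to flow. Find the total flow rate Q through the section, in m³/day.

Flow is parallel to layering, so each bed carries its own Darcy discharge and the transmissivities add.
Σ(K_i·b_i) = 15.4×10.3 + 2.96×13.6 + 165×12.7 = 2294 m²/day.
Hydraulic gradient i = Δh / L = 3.20 / 179 = 0.01788.
Q = Σ(K_i·b_i) · W · i = 2294 × 509 × 0.01788 = 20878 m³/day.

20900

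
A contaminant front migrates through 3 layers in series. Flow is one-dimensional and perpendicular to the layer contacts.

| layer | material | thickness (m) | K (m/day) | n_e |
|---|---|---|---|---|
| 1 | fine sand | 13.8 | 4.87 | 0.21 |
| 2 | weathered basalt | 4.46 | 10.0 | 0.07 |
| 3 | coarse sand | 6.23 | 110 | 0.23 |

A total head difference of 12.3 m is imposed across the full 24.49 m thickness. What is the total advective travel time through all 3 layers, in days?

With flow normal to the layers, continuity requires the same specific discharge q through every layer.
Σ(b_i/K_i) = 13.8/4.87 + 4.46/10.0 + 6.23/110 = 3.336 d.
q = Δh / Σ(b_i/K_i) = 12.3 / 3.336 = 3.687 m/day.
In each layer the seepage velocity is v_i = q/n_i, so the layer transit time is t_i = b_i·n_i / q:
  layer 1 (fine sand): t_1 = 13.8 × 0.21 / 3.687 = 0.7861 d
  layer 2 (weathered basalt): t_2 = 4.46 × 0.07 / 3.687 = 0.08468 d
  layer 3 (coarse sand): t_3 = 6.23 × 0.23 / 3.687 = 0.3887 d
Total t = Σ t_i = 1.259 days.

1.26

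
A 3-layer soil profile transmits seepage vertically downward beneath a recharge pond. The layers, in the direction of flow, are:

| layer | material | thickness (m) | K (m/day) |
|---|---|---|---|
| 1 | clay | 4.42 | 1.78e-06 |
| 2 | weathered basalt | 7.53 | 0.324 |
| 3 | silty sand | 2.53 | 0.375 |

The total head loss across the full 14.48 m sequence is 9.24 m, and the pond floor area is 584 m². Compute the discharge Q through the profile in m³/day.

0.00217

Flow is perpendicular to layering, so the layers act in series and the equivalent K is the thickness-weighted harmonic mean.
Total thickness L = 4.42 + 7.53 + 2.53 = 14.48 m.
Σ(b_i/K_i) = 4.42/1.78e-06 + 7.53/0.324 + 2.53/0.375 = 2.483e+06 d.
K_eq = L / Σ(b_i/K_i) = 14.48 / 2.483e+06 = 5.831e-06 m/day.
Q = K_eq · A · (Δh/L) = 5.831e-06 × 584 × (9.24/14.48) = 0.002173 m³/day.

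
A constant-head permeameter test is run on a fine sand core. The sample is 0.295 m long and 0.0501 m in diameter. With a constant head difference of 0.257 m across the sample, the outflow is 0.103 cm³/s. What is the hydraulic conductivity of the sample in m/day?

Cross-sectional area A = π·(d/2)² = π × (0.0501/2)² = 0.001971 m².
Convert discharge: 0.103 cm³/s = 1.030e-07 m³/s.
Darcy's law rearranged: K = Q·L / (A·Δh) = 1.030e-07 × 0.295 / (0.001971 × 0.257) = 5.997e-05 m/s = 5.182 m/day.

5.18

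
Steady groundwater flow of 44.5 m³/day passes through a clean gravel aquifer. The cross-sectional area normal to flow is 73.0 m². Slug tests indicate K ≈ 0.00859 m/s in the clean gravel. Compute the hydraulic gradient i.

Convert K: 0.00859 m/s × 86400 = 742.2 m/day.
From Q = K·A·i, i = Q / (K·A) = 44.5 / (742.2 × 73.00) = 0.0008214.

0.000821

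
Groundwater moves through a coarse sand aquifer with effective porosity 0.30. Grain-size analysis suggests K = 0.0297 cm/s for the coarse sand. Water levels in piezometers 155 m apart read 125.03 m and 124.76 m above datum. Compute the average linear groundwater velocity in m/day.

0.149

Convert K: 0.0297 cm/s × 864 = 25.66 m/day.
Hydraulic gradient i = (125.03 − 124.76) / 155 = 0.27 / 155 = 0.001742.
Darcy flux q = K · i = 25.66 × 0.001742 = 0.04470 m/day.
Seepage velocity v = q / n_e = 0.04470 / 0.30 = 0.1490 m/day.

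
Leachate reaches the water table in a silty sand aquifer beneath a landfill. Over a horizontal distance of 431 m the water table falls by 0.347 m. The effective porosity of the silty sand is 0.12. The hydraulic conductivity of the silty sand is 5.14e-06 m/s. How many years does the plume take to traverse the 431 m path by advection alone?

Convert K: 5.14e-06 m/s × 86400 = 0.4441 m/day.
Hydraulic gradient i = Δh / L = 0.347 / 431 = 0.0008051.
Darcy flux q = K · i = 0.4441 × 0.0008051 = 0.0003575 m/day.
Seepage velocity v = q / n_e = 0.0003575 / 0.12 = 0.002980 m/day.
Travel time t = L / v = 431 / 0.002980 = 1.447e+05 days = 396.0 years.

396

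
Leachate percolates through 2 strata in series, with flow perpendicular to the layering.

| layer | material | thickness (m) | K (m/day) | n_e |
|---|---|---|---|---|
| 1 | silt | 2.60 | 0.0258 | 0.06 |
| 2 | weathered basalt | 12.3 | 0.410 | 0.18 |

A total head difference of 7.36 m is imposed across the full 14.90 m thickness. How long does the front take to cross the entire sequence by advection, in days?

42.1

With flow normal to the layers, continuity requires the same specific discharge q through every layer.
Σ(b_i/K_i) = 2.60/0.0258 + 12.3/0.410 = 130.8 d.
q = Δh / Σ(b_i/K_i) = 7.36 / 130.8 = 0.05628 m/day.
In each layer the seepage velocity is v_i = q/n_i, so the layer transit time is t_i = b_i·n_i / q:
  layer 1 (silt): t_1 = 2.60 × 0.06 / 0.05628 = 2.772 d
  layer 2 (weathered basalt): t_2 = 12.3 × 0.18 / 0.05628 = 39.34 d
Total t = Σ t_i = 42.11 days.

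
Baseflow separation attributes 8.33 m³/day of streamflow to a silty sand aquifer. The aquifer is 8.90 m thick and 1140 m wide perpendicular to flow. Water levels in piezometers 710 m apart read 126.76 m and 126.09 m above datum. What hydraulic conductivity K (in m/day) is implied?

0.870

Cross-sectional area A = 1140 × 8.90 = 10146 m².
Hydraulic gradient i = (126.76 − 126.09) / 710 = 0.67 / 710 = 0.0009437.
From Q = K·A·i, K = Q / (A·i) = 8.33 / (10146 × 0.0009437) = 0.8700 m/day.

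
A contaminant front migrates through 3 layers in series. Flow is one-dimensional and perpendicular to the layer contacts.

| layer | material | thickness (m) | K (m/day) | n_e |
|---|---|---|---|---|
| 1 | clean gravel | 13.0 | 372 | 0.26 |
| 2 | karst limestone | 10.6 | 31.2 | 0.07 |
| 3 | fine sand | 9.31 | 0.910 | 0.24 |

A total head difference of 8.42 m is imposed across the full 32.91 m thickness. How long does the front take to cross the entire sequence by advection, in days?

With flow normal to the layers, continuity requires the same specific discharge q through every layer.
Σ(b_i/K_i) = 13.0/372 + 10.6/31.2 + 9.31/0.910 = 10.61 d.
q = Δh / Σ(b_i/K_i) = 8.42 / 10.61 = 0.7939 m/day.
In each layer the seepage velocity is v_i = q/n_i, so the layer transit time is t_i = b_i·n_i / q:
  layer 1 (clean gravel): t_1 = 13.0 × 0.26 / 0.7939 = 4.257 d
  layer 2 (karst limestone): t_2 = 10.6 × 0.07 / 0.7939 = 0.9346 d
  layer 3 (fine sand): t_3 = 9.31 × 0.24 / 0.7939 = 2.814 d
Total t = Σ t_i = 8.006 days.

8.01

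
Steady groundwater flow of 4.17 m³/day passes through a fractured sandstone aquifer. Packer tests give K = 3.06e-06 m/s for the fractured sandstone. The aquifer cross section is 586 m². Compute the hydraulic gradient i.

Convert K: 3.06e-06 m/s × 86400 = 0.2644 m/day.
From Q = K·A·i, i = Q / (K·A) = 4.17 / (0.2644 × 586.0) = 0.02692.

0.0269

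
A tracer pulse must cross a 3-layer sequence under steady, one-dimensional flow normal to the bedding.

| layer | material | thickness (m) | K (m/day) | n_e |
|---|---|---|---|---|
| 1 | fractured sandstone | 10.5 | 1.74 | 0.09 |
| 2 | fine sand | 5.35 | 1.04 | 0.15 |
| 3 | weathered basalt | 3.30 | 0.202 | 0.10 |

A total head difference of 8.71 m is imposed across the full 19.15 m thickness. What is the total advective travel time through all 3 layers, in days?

6.56

With flow normal to the layers, continuity requires the same specific discharge q through every layer.
Σ(b_i/K_i) = 10.5/1.74 + 5.35/1.04 + 3.30/0.202 = 27.52 d.
q = Δh / Σ(b_i/K_i) = 8.71 / 27.52 = 0.3166 m/day.
In each layer the seepage velocity is v_i = q/n_i, so the layer transit time is t_i = b_i·n_i / q:
  layer 1 (fractured sandstone): t_1 = 10.5 × 0.09 / 0.3166 = 2.985 d
  layer 2 (fine sand): t_2 = 5.35 × 0.15 / 0.3166 = 2.535 d
  layer 3 (weathered basalt): t_3 = 3.30 × 0.10 / 0.3166 = 1.042 d
Total t = Σ t_i = 6.563 days.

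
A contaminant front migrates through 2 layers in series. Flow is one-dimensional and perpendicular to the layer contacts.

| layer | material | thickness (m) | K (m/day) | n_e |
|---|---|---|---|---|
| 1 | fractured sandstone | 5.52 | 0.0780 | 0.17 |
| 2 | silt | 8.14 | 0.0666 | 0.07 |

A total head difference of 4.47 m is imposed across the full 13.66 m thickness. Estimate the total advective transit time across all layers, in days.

65.1

With flow normal to the layers, continuity requires the same specific discharge q through every layer.
Σ(b_i/K_i) = 5.52/0.0780 + 8.14/0.0666 = 193.0 d.
q = Δh / Σ(b_i/K_i) = 4.47 / 193.0 = 0.02316 m/day.
In each layer the seepage velocity is v_i = q/n_i, so the layer transit time is t_i = b_i·n_i / q:
  layer 1 (fractured sandstone): t_1 = 5.52 × 0.17 / 0.02316 = 40.52 d
  layer 2 (silt): t_2 = 8.14 × 0.07 / 0.02316 = 24.60 d
Total t = Σ t_i = 65.12 days.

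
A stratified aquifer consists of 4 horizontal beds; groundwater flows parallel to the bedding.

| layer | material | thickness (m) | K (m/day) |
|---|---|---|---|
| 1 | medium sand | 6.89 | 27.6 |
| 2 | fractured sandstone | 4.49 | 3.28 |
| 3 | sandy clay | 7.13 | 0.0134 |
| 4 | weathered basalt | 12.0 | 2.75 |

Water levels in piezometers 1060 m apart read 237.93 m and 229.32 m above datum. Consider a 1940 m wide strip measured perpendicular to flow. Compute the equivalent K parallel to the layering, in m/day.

7.80

Flow is parallel to layering, so each bed carries its own Darcy discharge and the transmissivities add.
Σ(K_i·b_i) = 27.6×6.89 + 3.28×4.49 + 0.0134×7.13 + 2.75×12.0 = 238.0 m²/day.
Total thickness b = 30.51 m, so K_eq = Σ(K_i·b_i)/b = 7.800 m/day.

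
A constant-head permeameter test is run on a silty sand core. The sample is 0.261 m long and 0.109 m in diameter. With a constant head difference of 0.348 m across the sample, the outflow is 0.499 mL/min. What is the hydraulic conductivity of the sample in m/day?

Cross-sectional area A = π·(d/2)² = π × (0.109/2)² = 0.009331 m².
Convert discharge: 0.499 mL/min = 8.317e-09 m³/s.
Darcy's law rearranged: K = Q·L / (A·Δh) = 8.317e-09 × 0.261 / (0.009331 × 0.348) = 6.684e-07 m/s = 0.05775 m/day.

0.0578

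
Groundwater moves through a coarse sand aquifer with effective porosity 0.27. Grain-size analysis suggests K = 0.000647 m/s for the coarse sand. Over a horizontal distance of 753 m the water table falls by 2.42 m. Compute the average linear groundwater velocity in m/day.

Convert K: 0.000647 m/s × 86400 = 55.90 m/day.
Hydraulic gradient i = Δh / L = 2.42 / 753 = 0.003214.
Darcy flux q = K · i = 55.90 × 0.003214 = 0.1797 m/day.
Seepage velocity v = q / n_e = 0.1797 / 0.27 = 0.6654 m/day.

0.665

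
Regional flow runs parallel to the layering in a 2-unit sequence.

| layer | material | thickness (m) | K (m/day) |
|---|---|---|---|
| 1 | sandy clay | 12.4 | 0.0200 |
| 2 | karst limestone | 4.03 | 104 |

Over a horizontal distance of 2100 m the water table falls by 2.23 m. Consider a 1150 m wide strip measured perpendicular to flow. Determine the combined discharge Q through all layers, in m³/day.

Flow is parallel to layering, so each bed carries its own Darcy discharge and the transmissivities add.
Σ(K_i·b_i) = 0.0200×12.4 + 104×4.03 = 419.4 m²/day.
Hydraulic gradient i = Δh / L = 2.23 / 2100 = 0.001062.
Q = Σ(K_i·b_i) · W · i = 419.4 × 1150 × 0.001062 = 512.1 m³/day.

512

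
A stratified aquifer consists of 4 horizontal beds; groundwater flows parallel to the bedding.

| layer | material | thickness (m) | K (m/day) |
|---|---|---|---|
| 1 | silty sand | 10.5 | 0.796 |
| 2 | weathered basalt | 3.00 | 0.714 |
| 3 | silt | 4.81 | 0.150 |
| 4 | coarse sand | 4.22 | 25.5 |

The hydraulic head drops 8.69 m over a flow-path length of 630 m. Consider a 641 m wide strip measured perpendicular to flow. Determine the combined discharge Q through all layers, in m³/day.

1050

Flow is parallel to layering, so each bed carries its own Darcy discharge and the transmissivities add.
Σ(K_i·b_i) = 0.796×10.5 + 0.714×3.00 + 0.150×4.81 + 25.5×4.22 = 118.8 m²/day.
Hydraulic gradient i = Δh / L = 8.69 / 630 = 0.01379.
Q = Σ(K_i·b_i) · W · i = 118.8 × 641 × 0.01379 = 1051 m³/day.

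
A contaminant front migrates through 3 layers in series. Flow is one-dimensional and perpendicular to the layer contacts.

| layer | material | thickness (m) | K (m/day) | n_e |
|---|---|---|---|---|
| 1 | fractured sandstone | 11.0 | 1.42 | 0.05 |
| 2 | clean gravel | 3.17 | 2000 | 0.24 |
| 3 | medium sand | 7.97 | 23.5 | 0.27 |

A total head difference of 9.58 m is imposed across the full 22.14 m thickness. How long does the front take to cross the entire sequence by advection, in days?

2.92

With flow normal to the layers, continuity requires the same specific discharge q through every layer.
Σ(b_i/K_i) = 11.0/1.42 + 3.17/2000 + 7.97/23.5 = 8.087 d.
q = Δh / Σ(b_i/K_i) = 9.58 / 8.087 = 1.185 m/day.
In each layer the seepage velocity is v_i = q/n_i, so the layer transit time is t_i = b_i·n_i / q:
  layer 1 (fractured sandstone): t_1 = 11.0 × 0.05 / 1.185 = 0.4643 d
  layer 2 (clean gravel): t_2 = 3.17 × 0.24 / 1.185 = 0.6422 d
  layer 3 (medium sand): t_3 = 7.97 × 0.27 / 1.185 = 1.817 d
Total t = Σ t_i = 2.923 days.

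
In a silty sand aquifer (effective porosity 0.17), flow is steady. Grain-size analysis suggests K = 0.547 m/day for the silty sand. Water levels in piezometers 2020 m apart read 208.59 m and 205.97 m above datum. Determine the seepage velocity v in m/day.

0.00417

Hydraulic gradient i = (208.59 − 205.97) / 2020 = 2.62 / 2020 = 0.001297.
Darcy flux q = K · i = 0.5470 × 0.001297 = 0.0007095 m/day.
Seepage velocity v = q / n_e = 0.0007095 / 0.17 = 0.004173 m/day.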